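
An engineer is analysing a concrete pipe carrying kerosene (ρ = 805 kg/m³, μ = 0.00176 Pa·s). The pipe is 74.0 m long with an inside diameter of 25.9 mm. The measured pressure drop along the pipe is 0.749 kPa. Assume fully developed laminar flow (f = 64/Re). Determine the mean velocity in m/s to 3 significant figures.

V ≈ 0.121 m/s

For laminar flow, f = 64/Re with Re = ρVD/μ, so Darcy-Weisbach reduces to ΔP = 32μLV/D². Solving for V: V = ΔP·D²/(32μL) = 749·(0.0259)²/(32·0.00176·74) = 0.1206 m/s.
Check: Re = ρVD/μ = 805·0.1206·0.0259/0.00176 = 1428 < 2300, so the laminar assumption holds.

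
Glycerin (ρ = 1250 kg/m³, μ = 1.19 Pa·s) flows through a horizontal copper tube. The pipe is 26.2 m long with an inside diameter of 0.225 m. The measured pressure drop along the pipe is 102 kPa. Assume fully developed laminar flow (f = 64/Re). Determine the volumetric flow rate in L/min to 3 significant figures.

Q ≈ 12300 L/min

For laminar flow, f = 64/Re with Re = ρVD/μ, so Darcy-Weisbach reduces to ΔP = 32μLV/D². Solving for V: V = ΔP·D²/(32μL) = 1.02e+05·(0.225)²/(32·1.19·26.2) = 5.176 m/s.
Check: Re = ρVD/μ = 1250·5.176·0.225/1.19 = 1223 < 2300, so the laminar assumption holds.
Q = V·A = 5.176·(π/4·0.225²) = 0.2058 m³/s = 12300 L/min.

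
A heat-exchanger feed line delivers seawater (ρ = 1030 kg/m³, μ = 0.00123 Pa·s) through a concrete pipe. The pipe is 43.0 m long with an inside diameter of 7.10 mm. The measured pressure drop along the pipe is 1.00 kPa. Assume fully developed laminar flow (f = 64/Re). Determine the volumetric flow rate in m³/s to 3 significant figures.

For laminar flow, f = 64/Re with Re = ρVD/μ, so Darcy-Weisbach reduces to ΔP = 32μLV/D². Solving for V: V = ΔP·D²/(32μL) = 1000·(0.0071)²/(32·0.00123·43) = 0.02978 m/s.
Check: Re = ρVD/μ = 1030·0.02978·0.0071/0.00123 = 177.1 < 2300, so the laminar assumption holds.
Q = V·A = 0.02978·(π/4·0.0071²) = 1.179e-06 m³/s = 1.18×10^-6 m³/s.

Q ≈ 1.18×10^-6 m³/s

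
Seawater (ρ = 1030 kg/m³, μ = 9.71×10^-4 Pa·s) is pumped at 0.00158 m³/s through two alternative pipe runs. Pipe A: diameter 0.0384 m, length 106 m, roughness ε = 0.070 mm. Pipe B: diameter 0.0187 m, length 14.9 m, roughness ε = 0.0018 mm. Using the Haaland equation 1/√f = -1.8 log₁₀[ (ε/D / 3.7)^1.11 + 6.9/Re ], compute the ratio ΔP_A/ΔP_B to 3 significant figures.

Pipe A: V = Q/A = 0.00158/0.001158 = 1.364 m/s; Re = 5.557e+04; ε/D = 0.00182; Haaland → f = 0.0256; ΔP_A = f(L/D)(ρV²/2) = 6.775e+04 Pa.
Pipe B: V = Q/A = 0.00158/0.0002746 = 5.753 m/s; Re = 1.141e+05; ε/D = 9.63e-05; Haaland → f = 0.0178; ΔP_B = f(L/D)(ρV²/2) = 2.418e+05 Pa.
ΔP_A/ΔP_B = 6.775e+04/2.418e+05 = 0.280.

ΔP_A/ΔP_B ≈ 0.280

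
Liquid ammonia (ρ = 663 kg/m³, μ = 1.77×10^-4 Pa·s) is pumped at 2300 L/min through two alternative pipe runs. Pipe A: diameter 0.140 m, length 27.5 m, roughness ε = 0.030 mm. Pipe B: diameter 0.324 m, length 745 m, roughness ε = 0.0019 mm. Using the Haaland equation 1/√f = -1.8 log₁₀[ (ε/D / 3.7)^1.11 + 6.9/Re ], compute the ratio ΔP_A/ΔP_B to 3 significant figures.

ΔP_A/ΔP_B ≈ 2.78

Pipe A: V = Q/A = 0.03833/0.01539 = 2.49 m/s; Re = 1.306e+06; ε/D = 0.000214; Haaland → f = 0.01458; ΔP_A = f(L/D)(ρV²/2) = 5888 Pa.
Pipe B: V = Q/A = 0.03833/0.08245 = 0.4649 m/s; Re = 5.643e+05; ε/D = 5.86e-06; Haaland → f = 0.01286; ΔP_B = f(L/D)(ρV²/2) = 2118 Pa.
ΔP_A/ΔP_B = 5888/2118 = 2.78.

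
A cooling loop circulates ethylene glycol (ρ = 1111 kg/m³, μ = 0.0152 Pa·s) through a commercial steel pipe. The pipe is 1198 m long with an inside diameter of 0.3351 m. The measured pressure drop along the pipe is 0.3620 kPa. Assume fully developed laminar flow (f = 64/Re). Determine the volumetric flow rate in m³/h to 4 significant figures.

For laminar flow, f = 64/Re with Re = ρVD/μ, so Darcy-Weisbach reduces to ΔP = 32μLV/D². Solving for V: V = ΔP·D²/(32μL) = 362·(0.3351)²/(32·0.0152·1198) = 0.06976 m/s.
Check: Re = ρVD/μ = 1111·0.06976·0.3351/0.0152 = 1709 < 2300, so the laminar assumption holds.
Q = V·A = 0.06976·(π/4·0.3351²) = 0.006152 m³/s = 22.15 m³/h.

Q ≈ 22.15 m³/h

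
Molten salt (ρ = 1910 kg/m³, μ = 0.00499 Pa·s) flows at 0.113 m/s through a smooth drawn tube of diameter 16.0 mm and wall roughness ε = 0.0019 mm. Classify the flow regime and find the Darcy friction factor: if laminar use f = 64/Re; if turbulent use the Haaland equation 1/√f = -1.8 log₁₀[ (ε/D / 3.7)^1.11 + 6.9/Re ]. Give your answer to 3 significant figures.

f ≈ 0.0925

Re = ρVD/μ = 1910·0.113·0.016/0.00499 = 692.
Re < 2300 → laminar, so f = 64/Re = 0.09248 (roughness is irrelevant in laminar flow).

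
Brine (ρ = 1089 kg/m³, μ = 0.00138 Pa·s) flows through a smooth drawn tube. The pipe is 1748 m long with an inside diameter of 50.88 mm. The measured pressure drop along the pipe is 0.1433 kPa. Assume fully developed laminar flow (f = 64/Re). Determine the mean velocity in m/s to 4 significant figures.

For laminar flow, f = 64/Re with Re = ρVD/μ, so Darcy-Weisbach reduces to ΔP = 32μLV/D². Solving for V: V = ΔP·D²/(32μL) = 143.3·(0.05088)²/(32·0.00138·1748) = 0.004806 m/s.
Check: Re = ρVD/μ = 1089·0.004806·0.05088/0.00138 = 193 < 2300, so the laminar assumption holds.

V ≈ 0.004806 m/s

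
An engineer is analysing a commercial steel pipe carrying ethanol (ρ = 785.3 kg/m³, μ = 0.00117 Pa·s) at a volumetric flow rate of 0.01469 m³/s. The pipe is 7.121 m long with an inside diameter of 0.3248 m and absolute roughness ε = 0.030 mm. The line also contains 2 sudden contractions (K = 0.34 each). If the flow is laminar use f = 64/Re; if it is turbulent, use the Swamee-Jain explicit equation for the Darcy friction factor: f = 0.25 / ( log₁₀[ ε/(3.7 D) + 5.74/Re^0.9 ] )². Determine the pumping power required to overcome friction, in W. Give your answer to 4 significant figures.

Cross-sectional area A = πD²/4 = π(0.3248)²/4 = 0.08286 m²; mean velocity V = Q/A = 0.01469/0.08286 = 0.1773 m/s.
Reynolds number Re = ρVD/μ = 785.3 · 0.1773 · 0.3248 / 0.00117 = 3.865e+04.
Re > 4000 → turbulent. Relative roughness ε/D = 3e-05/0.3248 = 9.24e-05. Swamee-Jain: f = 0.25/(log₁₀[9.24e-05/3.7 + 5.74/3.865e+04^0.9])² = 0.25/(log₁₀[2.5e-05 + 0.000427])² = 0.25/(-3.345)² = 0.02235.
Total minor-loss coefficient ΣK = 2·0.34 = 0.68.
ΔP = [f·L/D + ΣK]·(ρV²/2) = [0.02235·7.121/0.3248 + 0.68]·(785.3·0.1773²/2) = [0.4899 + 0.68]·12.34 = 14.44 Pa.
Pumping power P = QΔP = 0.01469·14.44 = 0.21212 W = 0.2121 W.

P ≈ 0.2121 W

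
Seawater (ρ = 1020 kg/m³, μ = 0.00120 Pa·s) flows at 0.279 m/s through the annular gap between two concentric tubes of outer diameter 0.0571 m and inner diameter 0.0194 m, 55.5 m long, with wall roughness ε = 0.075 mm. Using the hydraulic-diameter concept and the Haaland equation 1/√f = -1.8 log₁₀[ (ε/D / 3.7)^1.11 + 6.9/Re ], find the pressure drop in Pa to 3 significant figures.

ΔP ≈ 2010 Pa

Hydraulic diameter D_h = 4A/P = D_o - D_i = 0.0571 - 0.0194 = 0.0377 m.
Re = ρVD_h/μ = 1020·0.279·0.0377/0.0012 = 8941.
ε/D_h = 7.5e-05/0.0377 = 0.00199; Haaland gives 1/√f = -1.8 log₁₀[0.000235+0.000772] = 5.395, so f = 0.03436.
ΔP = f(L/D_h)(ρV²/2) = 0.03436·55.5/0.0377·39.7 = 2008 Pa.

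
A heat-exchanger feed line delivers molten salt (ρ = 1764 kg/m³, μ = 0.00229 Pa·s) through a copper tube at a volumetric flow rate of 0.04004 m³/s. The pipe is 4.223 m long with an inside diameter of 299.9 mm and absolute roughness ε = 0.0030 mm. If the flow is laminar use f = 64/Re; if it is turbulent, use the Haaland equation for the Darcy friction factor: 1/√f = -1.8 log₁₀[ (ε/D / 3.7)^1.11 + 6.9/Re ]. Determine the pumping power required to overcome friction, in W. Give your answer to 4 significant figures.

P ≈ 2.701 W

Cross-sectional area A = πD²/4 = π(0.2999)²/4 = 0.07064 m²; mean velocity V = Q/A = 0.04004/0.07064 = 0.5668 m/s.
Reynolds number Re = ρVD/μ = 1764 · 0.5668 · 0.2999 / 0.00229 = 1.309e+05.
Re > 4000 → turbulent. Relative roughness ε/D = 3e-06/0.2999 = 1e-05. Haaland: 1/√f = -1.8 log₁₀[(1e-05/3.7)^1.11 + 6.9/1.309e+05] = -1.8 log₁₀[6.6e-07 + 5.27e-05] = 7.691, so f = 0.01691.
Darcy-Weisbach: ΔP = f(L/D)(ρV²/2) = 0.01691·(4.223/0.2999)·(1764·0.5668²/2) = 0.01691·14.08·283.4 = 67.46 Pa.
Pumping power P = QΔP = 0.04004·67.46 = 2.7010 W = 2.701 W.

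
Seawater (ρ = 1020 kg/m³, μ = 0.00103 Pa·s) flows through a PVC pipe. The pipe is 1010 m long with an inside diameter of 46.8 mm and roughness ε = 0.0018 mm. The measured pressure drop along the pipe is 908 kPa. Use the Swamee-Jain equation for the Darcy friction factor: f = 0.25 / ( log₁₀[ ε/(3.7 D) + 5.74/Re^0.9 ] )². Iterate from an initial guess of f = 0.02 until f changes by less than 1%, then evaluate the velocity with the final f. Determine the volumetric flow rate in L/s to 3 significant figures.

Q ≈ 3.67 L/s

Rearranging Darcy-Weisbach: V = √(2·ΔP·D/(f·L·ρ)). With ε/D = 1.8e-06/0.0468 = 3.85e-05, iterate starting from f = 0.02:
  f = 0.02 → V = √(2·9.08e+05·0.0468/(0.02·1010·1020)) = 2.031 m/s; Re = ρVD/μ = 9.413e+04; f → 0.01832
  f = 0.01832 → V = 2.122 m/s; Re = 9.836e+04; f → 0.01816
Converged (Δf/f < 1%). With the final f = 0.01816: V = √(2·9.08e+05·0.0468/(0.01816·1010·1020)) = 2.132 m/s.
Q = V·A = 2.132·(π/4·0.0468²) = 0.003667 m³/s = 3.67 L/s.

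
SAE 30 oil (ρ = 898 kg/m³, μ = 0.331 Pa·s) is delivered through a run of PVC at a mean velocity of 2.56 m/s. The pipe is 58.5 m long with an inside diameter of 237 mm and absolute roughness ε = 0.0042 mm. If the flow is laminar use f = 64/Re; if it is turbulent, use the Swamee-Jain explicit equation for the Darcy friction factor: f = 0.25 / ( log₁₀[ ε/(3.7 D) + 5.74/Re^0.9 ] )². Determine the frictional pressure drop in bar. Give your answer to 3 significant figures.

ΔP ≈ 0.282 bar

Reynolds number Re = ρVD/μ = 898 · 2.56 · 0.237 / 0.331 = 1646.
Re < 2300 → laminar flow, so f = 64/Re = 64/1646 = 0.03888 (the turbulent correlation is not needed).
Darcy-Weisbach: ΔP = f(L/D)(ρV²/2) = 0.03888·(58.5/0.237)·(898·2.56²/2) = 0.03888·246.8·2943 = 2.824e+04 Pa.
ΔP = 2.824e+04 Pa = 0.282 bar.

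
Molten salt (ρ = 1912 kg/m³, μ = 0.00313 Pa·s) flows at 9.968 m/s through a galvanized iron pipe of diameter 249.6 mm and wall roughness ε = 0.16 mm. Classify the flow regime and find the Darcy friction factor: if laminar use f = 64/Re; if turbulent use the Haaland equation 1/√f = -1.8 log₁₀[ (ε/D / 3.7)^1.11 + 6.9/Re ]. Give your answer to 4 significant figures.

Re = ρVD/μ = 1912·9.968·0.2496/0.00313 = 1.52e+06.
Re > 4000 → turbulent. ε/D = 0.00016/0.2496 = 0.000641; Haaland: 1/√f = -1.8 log₁₀[6.68e-05 + 4.54e-06] = 7.464, so f = 0.01795.

f ≈ 0.01795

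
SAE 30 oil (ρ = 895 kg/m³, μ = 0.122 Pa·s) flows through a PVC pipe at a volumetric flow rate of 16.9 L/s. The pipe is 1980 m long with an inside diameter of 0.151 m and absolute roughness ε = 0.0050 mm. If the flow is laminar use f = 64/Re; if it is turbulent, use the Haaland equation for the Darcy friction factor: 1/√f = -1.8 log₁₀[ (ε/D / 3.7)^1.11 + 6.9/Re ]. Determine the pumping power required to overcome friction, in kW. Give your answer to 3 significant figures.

P ≈ 5.41 kW

Q = 16.9 L/s = 16.9/1000 = 0.0169 m³/s.
Cross-sectional area A = πD²/4 = π(0.151)²/4 = 0.01791 m²; mean velocity V = Q/A = 0.0169/0.01791 = 0.9437 m/s.
Reynolds number Re = ρVD/μ = 895 · 0.9437 · 0.151 / 0.122 = 1045.
Re < 2300 → laminar flow, so f = 64/Re = 64/1045 = 0.06122 (the turbulent correlation is not needed).
Darcy-Weisbach: ΔP = f(L/D)(ρV²/2) = 0.06122·(1980/0.151)·(895·0.9437²/2) = 0.06122·1.311e+04·398.5 = 3.199e+05 Pa.
Pumping power P = QΔP = 0.0169·3.199e+05 = 5407 W = 5.41 kW.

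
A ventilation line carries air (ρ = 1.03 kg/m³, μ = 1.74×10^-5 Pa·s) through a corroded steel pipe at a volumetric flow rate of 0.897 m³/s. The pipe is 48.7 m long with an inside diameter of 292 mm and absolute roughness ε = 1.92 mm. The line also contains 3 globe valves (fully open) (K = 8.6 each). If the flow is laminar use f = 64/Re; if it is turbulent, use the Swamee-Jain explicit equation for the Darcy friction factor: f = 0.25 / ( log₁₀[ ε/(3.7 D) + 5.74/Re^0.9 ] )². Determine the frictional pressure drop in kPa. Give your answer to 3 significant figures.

ΔP ≈ 2.90 kPa

Cross-sectional area A = πD²/4 = π(0.292)²/4 = 0.06697 m²; mean velocity V = Q/A = 0.897/0.06697 = 13.39 m/s.
Reynolds number Re = ρVD/μ = 1.03 · 13.39 · 0.292 / 1.74e-05 = 2.315e+05.
Re > 4000 → turbulent. Relative roughness ε/D = 0.00192/0.292 = 0.00658. Swamee-Jain: f = 0.25/(log₁₀[0.00658/3.7 + 5.74/2.315e+05^0.9])² = 0.25/(log₁₀[0.00178 + 8.53e-05])² = 0.25/(-2.73)² = 0.03355.
Total minor-loss coefficient ΣK = 3·8.6 = 25.8.
ΔP = [f·L/D + ΣK]·(ρV²/2) = [0.03355·48.7/0.292 + 25.8]·(1.03·13.39²/2) = [5.595 + 25.8]·92.4 = 2901 Pa.
ΔP = 2901 Pa = 2.90 kPa.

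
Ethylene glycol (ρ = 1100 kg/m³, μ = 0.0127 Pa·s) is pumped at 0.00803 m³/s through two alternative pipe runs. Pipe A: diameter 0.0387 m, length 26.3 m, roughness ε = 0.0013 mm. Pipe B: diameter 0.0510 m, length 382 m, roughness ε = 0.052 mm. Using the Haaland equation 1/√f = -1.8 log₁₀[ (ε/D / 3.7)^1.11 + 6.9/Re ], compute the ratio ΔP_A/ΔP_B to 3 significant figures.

ΔP_A/ΔP_B ≈ 0.240

Pipe A: V = Q/A = 0.00803/0.001176 = 6.827 m/s; Re = 2.288e+04; ε/D = 3.36e-05; Haaland → f = 0.02495; ΔP_A = f(L/D)(ρV²/2) = 4.346e+05 Pa.
Pipe B: V = Q/A = 0.00803/0.002043 = 3.931 m/s; Re = 1.736e+04; ε/D = 0.00102; Haaland → f = 0.02846; ΔP_B = f(L/D)(ρV²/2) = 1.812e+06 Pa.
ΔP_A/ΔP_B = 4.346e+05/1.812e+06 = 0.240.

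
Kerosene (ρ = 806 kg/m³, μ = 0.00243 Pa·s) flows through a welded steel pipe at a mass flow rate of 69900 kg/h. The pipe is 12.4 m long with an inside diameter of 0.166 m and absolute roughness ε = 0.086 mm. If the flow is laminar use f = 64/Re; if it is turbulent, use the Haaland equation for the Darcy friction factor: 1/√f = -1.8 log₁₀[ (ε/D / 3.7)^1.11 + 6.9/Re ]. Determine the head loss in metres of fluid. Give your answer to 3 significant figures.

h_f ≈ 0.102 m

ṁ = 69900 kg/h = 69900/3600 = 19.42 kg/s.
A = πD²/4 = π(0.166)²/4 = 0.02164 m²; mean velocity V = ṁ/(ρA) = 19.42/(806 · 0.02164) = 1.113 m/s.
Reynolds number Re = ρVD/μ = 806 · 1.113 · 0.166 / 0.00243 = 6.129e+04.
Re > 4000 → turbulent. Relative roughness ε/D = 8.6e-05/0.166 = 0.000518. Haaland: 1/√f = -1.8 log₁₀[(0.000518/3.7)^1.11 + 6.9/6.129e+04] = -1.8 log₁₀[5.28e-05 + 0.000113] = 6.807, so f = 0.02158.
Darcy-Weisbach: ΔP = f(L/D)(ρV²/2) = 0.02158·(12.4/0.166)·(806·1.113²/2) = 0.02158·74.7·499.3 = 805 Pa.
Head loss h_f = ΔP/(ρg) = 805/(806·9.81) = 0.102 m.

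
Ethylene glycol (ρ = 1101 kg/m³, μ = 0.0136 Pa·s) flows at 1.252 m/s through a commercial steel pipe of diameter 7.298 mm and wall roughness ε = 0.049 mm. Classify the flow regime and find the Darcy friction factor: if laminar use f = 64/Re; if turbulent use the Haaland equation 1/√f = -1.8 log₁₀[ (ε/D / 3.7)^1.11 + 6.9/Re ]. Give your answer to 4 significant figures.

Re = ρVD/μ = 1101·1.252·0.007298/0.0136 = 739.7.
Re < 2300 → laminar, so f = 64/Re = 0.08652 (roughness is irrelevant in laminar flow).

f ≈ 0.08652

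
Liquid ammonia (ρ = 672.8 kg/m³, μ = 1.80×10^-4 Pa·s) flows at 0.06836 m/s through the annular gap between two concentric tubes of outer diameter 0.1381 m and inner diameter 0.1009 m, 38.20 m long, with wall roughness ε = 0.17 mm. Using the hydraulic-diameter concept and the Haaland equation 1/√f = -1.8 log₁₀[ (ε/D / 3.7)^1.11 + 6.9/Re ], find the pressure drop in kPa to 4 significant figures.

Hydraulic diameter D_h = 4A/P = D_o - D_i = 0.1381 - 0.1009 = 0.0372 m.
Re = ρVD_h/μ = 672.8·0.06836·0.0372/0.00018 = 9505.
ε/D_h = 0.00017/0.0372 = 0.00457; Haaland gives 1/√f = -1.8 log₁₀[0.000591+0.000726] = 5.185, so f = 0.0372.
ΔP = f(L/D_h)(ρV²/2) = 0.0372·38.2/0.0372·1.572 = 60.05 Pa.
ΔP = 0.06005 kPa.

ΔP ≈ 0.06005 kPa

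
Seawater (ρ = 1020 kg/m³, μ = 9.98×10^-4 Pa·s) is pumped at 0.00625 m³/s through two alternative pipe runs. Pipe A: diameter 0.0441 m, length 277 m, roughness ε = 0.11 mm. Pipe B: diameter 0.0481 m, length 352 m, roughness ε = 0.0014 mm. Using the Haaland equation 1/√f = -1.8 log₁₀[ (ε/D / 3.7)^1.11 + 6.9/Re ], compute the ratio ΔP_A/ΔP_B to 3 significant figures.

ΔP_A/ΔP_B ≈ 1.92

Pipe A: V = Q/A = 0.00625/0.001527 = 4.092 m/s; Re = 1.844e+05; ε/D = 0.00249; Haaland → f = 0.02564; ΔP_A = f(L/D)(ρV²/2) = 1.375e+06 Pa.
Pipe B: V = Q/A = 0.00625/0.001817 = 3.44 m/s; Re = 1.691e+05; ε/D = 2.91e-05; Haaland → f = 0.01619; ΔP_B = f(L/D)(ρV²/2) = 7.146e+05 Pa.
ΔP_A/ΔP_B = 1.375e+06/7.146e+05 = 1.92.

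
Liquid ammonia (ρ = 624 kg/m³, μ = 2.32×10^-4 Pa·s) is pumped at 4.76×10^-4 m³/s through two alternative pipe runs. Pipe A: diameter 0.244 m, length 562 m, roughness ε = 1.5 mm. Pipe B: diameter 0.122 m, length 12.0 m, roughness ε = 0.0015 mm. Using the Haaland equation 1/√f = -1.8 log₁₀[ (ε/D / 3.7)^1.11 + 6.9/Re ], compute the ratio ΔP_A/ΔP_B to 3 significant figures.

Pipe A: V = Q/A = 0.000476/0.04676 = 0.01018 m/s; Re = 6681; ε/D = 0.00615; Haaland → f = 0.04136; ΔP_A = f(L/D)(ρV²/2) = 3.08 Pa.
Pipe B: V = Q/A = 0.000476/0.01169 = 0.04072 m/s; Re = 1.336e+04; ε/D = 1.23e-05; Haaland → f = 0.02858; ΔP_B = f(L/D)(ρV²/2) = 1.454 Pa.
ΔP_A/ΔP_B = 3.08/1.454 = 2.12.

ΔP_A/ΔP_B ≈ 2.12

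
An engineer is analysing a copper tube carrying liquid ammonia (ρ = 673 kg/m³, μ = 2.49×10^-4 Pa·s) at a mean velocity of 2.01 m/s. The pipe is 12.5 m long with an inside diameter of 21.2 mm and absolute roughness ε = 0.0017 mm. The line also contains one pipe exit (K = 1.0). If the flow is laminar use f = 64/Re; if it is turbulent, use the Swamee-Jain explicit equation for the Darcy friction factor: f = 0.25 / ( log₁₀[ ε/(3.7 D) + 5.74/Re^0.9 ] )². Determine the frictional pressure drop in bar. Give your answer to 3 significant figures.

Reynolds number Re = ρVD/μ = 673 · 2.01 · 0.0212 / 0.000249 = 1.152e+05.
Re > 4000 → turbulent. Relative roughness ε/D = 1.7e-06/0.0212 = 8.02e-05. Swamee-Jain: f = 0.25/(log₁₀[8.02e-05/3.7 + 5.74/1.152e+05^0.9])² = 0.25/(log₁₀[2.17e-05 + 0.00016])² = 0.25/(-3.741)² = 0.01786.
Total minor-loss coefficient ΣK = 1·1 = 1.
ΔP = [f·L/D + ΣK]·(ρV²/2) = [0.01786·12.5/0.0212 + 1]·(673·2.01²/2) = [10.53 + 1]·1359 = 1.568e+04 Pa.
ΔP = 1.568e+04 Pa = 0.157 bar.

ΔP ≈ 0.157 bar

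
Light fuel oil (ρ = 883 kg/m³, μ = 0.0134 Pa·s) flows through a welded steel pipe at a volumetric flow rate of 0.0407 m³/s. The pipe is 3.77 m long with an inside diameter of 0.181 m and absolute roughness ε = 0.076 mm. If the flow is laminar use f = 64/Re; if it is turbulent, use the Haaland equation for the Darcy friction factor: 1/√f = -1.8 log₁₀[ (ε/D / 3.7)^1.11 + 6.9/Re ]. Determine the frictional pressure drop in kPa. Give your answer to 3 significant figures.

ΔP ≈ 0.618 kPa

Cross-sectional area A = πD²/4 = π(0.181)²/4 = 0.02573 m²; mean velocity V = Q/A = 0.0407/0.02573 = 1.582 m/s.
Reynolds number Re = ρVD/μ = 883 · 1.582 · 0.181 / 0.0134 = 1.887e+04.
Re > 4000 → turbulent. Relative roughness ε/D = 7.6e-05/0.181 = 0.00042. Haaland: 1/√f = -1.8 log₁₀[(0.00042/3.7)^1.11 + 6.9/1.887e+04] = -1.8 log₁₀[4.18e-05 + 0.000366] = 6.102, so f = 0.02686.
Darcy-Weisbach: ΔP = f(L/D)(ρV²/2) = 0.02686·(3.77/0.181)·(883·1.582²/2) = 0.02686·20.83·1105 = 618 Pa.
ΔP = 618 Pa = 0.618 kPa.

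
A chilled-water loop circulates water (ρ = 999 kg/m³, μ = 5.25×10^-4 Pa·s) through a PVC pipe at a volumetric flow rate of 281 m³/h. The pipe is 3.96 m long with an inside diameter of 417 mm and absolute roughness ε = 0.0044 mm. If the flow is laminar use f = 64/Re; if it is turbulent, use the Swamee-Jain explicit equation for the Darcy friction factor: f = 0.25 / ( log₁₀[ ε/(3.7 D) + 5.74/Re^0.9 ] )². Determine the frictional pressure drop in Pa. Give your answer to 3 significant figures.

ΔP ≈ 20.9 Pa

Q = 281 m³/h = 281/3600 = 0.07806 m³/s.
Cross-sectional area A = πD²/4 = π(0.417)²/4 = 0.1366 m²; mean velocity V = Q/A = 0.07806/0.1366 = 0.5715 m/s.
Reynolds number Re = ρVD/μ = 999 · 0.5715 · 0.417 / 0.000525 = 4.535e+05.
Re > 4000 → turbulent. Relative roughness ε/D = 4.4e-06/0.417 = 1.06e-05. Swamee-Jain: f = 0.25/(log₁₀[1.06e-05/3.7 + 5.74/4.535e+05^0.9])² = 0.25/(log₁₀[2.85e-06 + 4.66e-05])² = 0.25/(-4.306)² = 0.01348.
Darcy-Weisbach: ΔP = f(L/D)(ρV²/2) = 0.01348·(3.96/0.417)·(999·0.5715²/2) = 0.01348·9.496·163.2 = 20.89 Pa.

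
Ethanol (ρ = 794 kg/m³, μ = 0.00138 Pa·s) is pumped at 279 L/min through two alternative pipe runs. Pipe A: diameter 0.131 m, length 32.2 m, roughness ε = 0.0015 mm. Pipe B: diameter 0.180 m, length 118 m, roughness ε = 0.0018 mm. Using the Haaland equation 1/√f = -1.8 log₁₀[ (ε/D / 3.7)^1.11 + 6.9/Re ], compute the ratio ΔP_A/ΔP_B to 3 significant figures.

ΔP_A/ΔP_B ≈ 1.24

Pipe A: V = Q/A = 0.00465/0.01348 = 0.345 m/s; Re = 2.6e+04; ε/D = 1.15e-05; Haaland → f = 0.02415; ΔP_A = f(L/D)(ρV²/2) = 280.5 Pa.
Pipe B: V = Q/A = 0.00465/0.02545 = 0.1827 m/s; Re = 1.892e+04; ε/D = 1e-05; Haaland → f = 0.02612; ΔP_B = f(L/D)(ρV²/2) = 227 Pa.
ΔP_A/ΔP_B = 280.5/227 = 1.24.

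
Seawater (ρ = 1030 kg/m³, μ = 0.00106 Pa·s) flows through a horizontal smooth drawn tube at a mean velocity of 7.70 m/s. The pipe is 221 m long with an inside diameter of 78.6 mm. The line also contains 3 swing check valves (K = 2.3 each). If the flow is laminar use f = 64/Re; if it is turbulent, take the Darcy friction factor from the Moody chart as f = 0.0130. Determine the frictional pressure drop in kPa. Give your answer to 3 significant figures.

ΔP ≈ 1330 kPa

Reynolds number Re = ρVD/μ = 1030 · 7.7 · 0.0786 / 0.00106 = 5.881e+05.
Re > 4000 → turbulent; use the Moody-chart value f = 0.0130.
Total minor-loss coefficient ΣK = 3·2.3 = 6.9.
ΔP = [f·L/D + ΣK]·(ρV²/2) = [0.013·221/0.0786 + 6.9]·(1030·7.7²/2) = [36.55 + 6.9]·3.053e+04 = 1.327e+06 Pa.
ΔP = 1.327e+06 Pa = 1330 kPa.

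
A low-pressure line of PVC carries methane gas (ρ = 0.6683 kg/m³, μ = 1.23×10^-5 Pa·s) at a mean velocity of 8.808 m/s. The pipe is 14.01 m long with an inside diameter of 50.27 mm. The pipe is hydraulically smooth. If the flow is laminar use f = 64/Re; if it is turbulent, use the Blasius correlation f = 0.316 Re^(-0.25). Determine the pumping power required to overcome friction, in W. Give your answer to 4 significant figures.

P ≈ 3.205 W

Reynolds number Re = ρVD/μ = 0.6683 · 8.808 · 0.05027 / 1.23e-05 = 2.406e+04.
Re > 4000 → turbulent. Smooth-pipe (Blasius): f = 0.316 Re^(-0.25) = 0.316/(2.406e+04)^0.25 = 0.02537.
Darcy-Weisbach: ΔP = f(L/D)(ρV²/2) = 0.02537·(14.01/0.05027)·(0.6683·8.808²/2) = 0.02537·278.7·25.92 = 183.3 Pa.
Q = V·A = 8.808·0.001985 = 0.01748 m³/s.
Pumping power P = QΔP = 0.01748·183.3 = 3.2047 W = 3.205 W.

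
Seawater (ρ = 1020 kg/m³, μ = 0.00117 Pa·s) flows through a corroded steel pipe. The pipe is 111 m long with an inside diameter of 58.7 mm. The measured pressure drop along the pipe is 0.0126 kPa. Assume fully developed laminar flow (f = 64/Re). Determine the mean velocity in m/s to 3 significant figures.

V ≈ 0.0104 m/s

For laminar flow, f = 64/Re with Re = ρVD/μ, so Darcy-Weisbach reduces to ΔP = 32μLV/D². Solving for V: V = ΔP·D²/(32μL) = 12.6·(0.0587)²/(32·0.00117·111) = 0.01045 m/s.
Check: Re = ρVD/μ = 1020·0.01045·0.0587/0.00117 = 534.6 < 2300, so the laminar assumption holds.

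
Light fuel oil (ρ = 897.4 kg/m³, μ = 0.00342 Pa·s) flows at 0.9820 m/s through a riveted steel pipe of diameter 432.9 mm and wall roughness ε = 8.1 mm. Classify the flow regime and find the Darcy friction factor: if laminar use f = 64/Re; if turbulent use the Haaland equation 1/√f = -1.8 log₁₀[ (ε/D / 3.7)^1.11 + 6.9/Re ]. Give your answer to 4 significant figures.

Re = ρVD/μ = 897.4·0.982·0.4329/0.00342 = 1.115e+05.
Re > 4000 → turbulent. ε/D = 0.0081/0.4329 = 0.0187; Haaland: 1/√f = -1.8 log₁₀[0.00283 + 6.19e-05] = 4.571, so f = 0.04787.

f ≈ 0.04787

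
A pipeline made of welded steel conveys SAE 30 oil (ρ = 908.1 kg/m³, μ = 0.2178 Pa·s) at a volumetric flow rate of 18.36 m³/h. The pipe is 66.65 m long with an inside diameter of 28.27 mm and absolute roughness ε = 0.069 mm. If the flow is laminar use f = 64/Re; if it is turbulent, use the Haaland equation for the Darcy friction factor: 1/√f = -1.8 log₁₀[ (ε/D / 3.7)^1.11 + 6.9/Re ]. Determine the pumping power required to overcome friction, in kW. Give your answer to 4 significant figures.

P ≈ 24.09 kW

Q = 18.36 m³/h = 18.36/3600 = 0.0051 m³/s.
Cross-sectional area A = πD²/4 = π(0.02827)²/4 = 0.0006277 m²; mean velocity V = Q/A = 0.0051/0.0006277 = 8.125 m/s.
Reynolds number Re = ρVD/μ = 908.1 · 8.125 · 0.02827 / 0.218 = 957.7.
Re < 2300 → laminar flow, so f = 64/Re = 64/957.7 = 0.06683 (the turbulent correlation is not needed).
Darcy-Weisbach: ΔP = f(L/D)(ρV²/2) = 0.06683·(66.65/0.02827)·(908.1·8.125²/2) = 0.06683·2358·2.998e+04 = 4.723e+06 Pa.
Pumping power P = QΔP = 0.0051·4.723e+06 = 24085 W = 24.09 kW.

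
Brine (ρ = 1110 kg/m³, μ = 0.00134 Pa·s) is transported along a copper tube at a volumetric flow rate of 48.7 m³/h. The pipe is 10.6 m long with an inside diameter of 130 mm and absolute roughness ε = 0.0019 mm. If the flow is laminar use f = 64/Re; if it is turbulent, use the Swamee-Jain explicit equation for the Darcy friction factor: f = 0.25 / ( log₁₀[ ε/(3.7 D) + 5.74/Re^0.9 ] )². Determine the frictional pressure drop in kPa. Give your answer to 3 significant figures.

ΔP ≈ 0.828 kPa

Q = 48.7 m³/h = 48.7/3600 = 0.01353 m³/s.
Cross-sectional area A = πD²/4 = π(0.13)²/4 = 0.01327 m²; mean velocity V = Q/A = 0.01353/0.01327 = 1.019 m/s.
Reynolds number Re = ρVD/μ = 1110 · 1.019 · 0.13 / 0.00134 = 1.098e+05.
Re > 4000 → turbulent. Relative roughness ε/D = 1.9e-06/0.13 = 1.46e-05. Swamee-Jain: f = 0.25/(log₁₀[1.46e-05/3.7 + 5.74/1.098e+05^0.9])² = 0.25/(log₁₀[3.95e-06 + 0.000167])² = 0.25/(-3.767)² = 0.01761.
Darcy-Weisbach: ΔP = f(L/D)(ρV²/2) = 0.01761·(10.6/0.13)·(1110·1.019²/2) = 0.01761·81.54·576.5 = 828 Pa.
ΔP = 828 Pa = 0.828 kPa.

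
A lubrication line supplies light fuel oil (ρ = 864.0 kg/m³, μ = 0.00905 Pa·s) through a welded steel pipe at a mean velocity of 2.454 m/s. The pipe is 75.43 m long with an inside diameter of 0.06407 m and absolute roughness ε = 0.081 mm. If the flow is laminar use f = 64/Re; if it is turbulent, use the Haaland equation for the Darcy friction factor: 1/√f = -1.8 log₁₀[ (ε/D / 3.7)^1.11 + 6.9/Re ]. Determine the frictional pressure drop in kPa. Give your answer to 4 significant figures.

ΔP ≈ 91.14 kPa

Reynolds number Re = ρVD/μ = 864 · 2.454 · 0.06407 / 0.00905 = 1.501e+04.
Re > 4000 → turbulent. Relative roughness ε/D = 8.1e-05/0.06407 = 0.00126. Haaland: 1/√f = -1.8 log₁₀[(0.00126/3.7)^1.11 + 6.9/1.501e+04] = -1.8 log₁₀[0.000142 + 0.00046] = 5.797, so f = 0.02976.
Darcy-Weisbach: ΔP = f(L/D)(ρV²/2) = 0.02976·(75.43/0.06407)·(864·2.454²/2) = 0.02976·1177·2602 = 9.114e+04 Pa.
ΔP = 9.114e+04 Pa = 91.14 kPa.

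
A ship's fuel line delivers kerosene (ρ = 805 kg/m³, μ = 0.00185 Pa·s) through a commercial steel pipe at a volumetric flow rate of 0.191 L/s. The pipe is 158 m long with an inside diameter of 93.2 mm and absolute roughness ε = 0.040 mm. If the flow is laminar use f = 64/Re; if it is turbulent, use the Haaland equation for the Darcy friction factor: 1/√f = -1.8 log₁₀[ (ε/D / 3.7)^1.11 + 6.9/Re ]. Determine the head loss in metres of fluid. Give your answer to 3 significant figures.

Q = 0.191 L/s = 0.191/1000 = 0.000191 m³/s.
Cross-sectional area A = πD²/4 = π(0.0932)²/4 = 0.006822 m²; mean velocity V = Q/A = 0.000191/0.006822 = 0.028 m/s.
Reynolds number Re = ρVD/μ = 805 · 0.028 · 0.0932 / 0.00185 = 1135.
Re < 2300 → laminar flow, so f = 64/Re = 64/1135 = 0.05637 (the turbulent correlation is not needed).
Darcy-Weisbach: ΔP = f(L/D)(ρV²/2) = 0.05637·(158/0.0932)·(805·0.028²/2) = 0.05637·1695·0.3155 = 30.15 Pa.
Head loss h_f = ΔP/(ρg) = 30.15/(805·9.81) = 0.00382 m.

h_f ≈ 0.00382 m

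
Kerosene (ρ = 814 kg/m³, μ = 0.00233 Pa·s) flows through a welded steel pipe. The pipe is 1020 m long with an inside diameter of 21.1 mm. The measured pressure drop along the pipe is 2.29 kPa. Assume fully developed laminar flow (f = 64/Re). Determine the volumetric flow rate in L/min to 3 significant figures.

For laminar flow, f = 64/Re with Re = ρVD/μ, so Darcy-Weisbach reduces to ΔP = 32μLV/D². Solving for V: V = ΔP·D²/(32μL) = 2290·(0.0211)²/(32·0.00233·1020) = 0.01341 m/s.
Check: Re = ρVD/μ = 814·0.01341·0.0211/0.00233 = 98.82 < 2300, so the laminar assumption holds.
Q = V·A = 0.01341·(π/4·0.0211²) = 4.688e-06 m³/s = 0.281 L/min.

Q ≈ 0.281 L/min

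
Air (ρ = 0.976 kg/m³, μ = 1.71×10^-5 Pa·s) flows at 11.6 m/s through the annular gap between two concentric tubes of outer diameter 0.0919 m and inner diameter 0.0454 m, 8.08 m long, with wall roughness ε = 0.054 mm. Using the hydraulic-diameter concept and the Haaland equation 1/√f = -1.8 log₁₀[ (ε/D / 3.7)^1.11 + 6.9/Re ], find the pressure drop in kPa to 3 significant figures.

ΔP ≈ 0.296 kPa

Hydraulic diameter D_h = 4A/P = D_o - D_i = 0.0919 - 0.0454 = 0.0465 m.
Re = ρVD_h/μ = 0.976·11.6·0.0465/1.71e-05 = 3.079e+04.
ε/D_h = 5.4e-05/0.0465 = 0.00116; Haaland gives 1/√f = -1.8 log₁₀[0.000129+0.000224] = 6.213, so f = 0.0259.
ΔP = f(L/D_h)(ρV²/2) = 0.0259·8.08/0.0465·65.67 = 295.6 Pa.
ΔP = 0.296 kPa.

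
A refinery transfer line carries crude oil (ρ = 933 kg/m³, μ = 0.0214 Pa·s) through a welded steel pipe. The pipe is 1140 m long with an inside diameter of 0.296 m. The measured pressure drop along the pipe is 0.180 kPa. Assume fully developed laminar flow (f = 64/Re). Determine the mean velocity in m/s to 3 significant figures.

V ≈ 0.0202 m/s

For laminar flow, f = 64/Re with Re = ρVD/μ, so Darcy-Weisbach reduces to ΔP = 32μLV/D². Solving for V: V = ΔP·D²/(32μL) = 180·(0.296)²/(32·0.0214·1140) = 0.0202 m/s.
Check: Re = ρVD/μ = 933·0.0202·0.296/0.0214 = 260.7 < 2300, so the laminar assumption holds.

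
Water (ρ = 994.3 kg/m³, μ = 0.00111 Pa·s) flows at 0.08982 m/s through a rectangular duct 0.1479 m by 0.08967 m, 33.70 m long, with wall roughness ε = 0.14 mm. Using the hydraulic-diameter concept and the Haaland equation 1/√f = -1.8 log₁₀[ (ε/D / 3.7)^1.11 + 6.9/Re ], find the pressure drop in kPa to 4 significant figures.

Hydraulic diameter D_h = 4A/P = 4·(0.1479·0.08967)/(2·(0.1479+0.08967)) = 0.05305/0.4751 = 0.1116 m.
Re = ρVD_h/μ = 994.3·0.08982·0.1116/0.00111 = 8983.
ε/D_h = 0.00014/0.1116 = 0.00125; Haaland gives 1/√f = -1.8 log₁₀[0.000141+0.000768] = 5.475, so f = 0.03336.
ΔP = f(L/D_h)(ρV²/2) = 0.03336·33.7/0.1116·4.011 = 40.39 Pa.
ΔP = 0.04039 kPa.

ΔP ≈ 0.04039 kPa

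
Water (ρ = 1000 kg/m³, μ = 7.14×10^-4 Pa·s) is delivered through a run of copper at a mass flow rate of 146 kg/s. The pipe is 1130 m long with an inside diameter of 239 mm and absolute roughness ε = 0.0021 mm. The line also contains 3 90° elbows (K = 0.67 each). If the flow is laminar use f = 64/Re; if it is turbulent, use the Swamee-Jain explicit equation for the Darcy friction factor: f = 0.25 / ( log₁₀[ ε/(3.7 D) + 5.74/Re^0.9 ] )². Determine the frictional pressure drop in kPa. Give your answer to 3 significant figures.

A = πD²/4 = π(0.239)²/4 = 0.04486 m²; mean velocity V = ṁ/(ρA) = 146/(1000 · 0.04486) = 3.254 m/s.
Reynolds number Re = ρVD/μ = 1000 · 3.254 · 0.239 / 0.000714 = 1.089e+06.
Re > 4000 → turbulent. Relative roughness ε/D = 2.1e-06/0.239 = 8.79e-06. Swamee-Jain: f = 0.25/(log₁₀[8.79e-06/3.7 + 5.74/1.089e+06^0.9])² = 0.25/(log₁₀[2.37e-06 + 2.12e-05])² = 0.25/(-4.628)² = 0.01167.
Total minor-loss coefficient ΣK = 3·0.67 = 2.01.
ΔP = [f·L/D + ΣK]·(ρV²/2) = [0.01167·1130/0.239 + 2.01]·(1000·3.254²/2) = [55.18 + 2.01]·5295 = 3.028e+05 Pa.
ΔP = 3.028e+05 Pa = 303 kPa.

ΔP ≈ 303 kPa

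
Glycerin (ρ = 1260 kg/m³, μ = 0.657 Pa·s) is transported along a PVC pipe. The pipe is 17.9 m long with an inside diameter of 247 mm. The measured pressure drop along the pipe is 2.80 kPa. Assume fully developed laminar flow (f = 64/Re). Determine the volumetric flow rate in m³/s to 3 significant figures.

Q ≈ 0.0218 m³/s

For laminar flow, f = 64/Re with Re = ρVD/μ, so Darcy-Weisbach reduces to ΔP = 32μLV/D². Solving for V: V = ΔP·D²/(32μL) = 2800·(0.247)²/(32·0.657·17.9) = 0.4539 m/s.
Check: Re = ρVD/μ = 1260·0.4539·0.247/0.657 = 215 < 2300, so the laminar assumption holds.
Q = V·A = 0.4539·(π/4·0.247²) = 0.02175 m³/s = 0.0218 m³/s.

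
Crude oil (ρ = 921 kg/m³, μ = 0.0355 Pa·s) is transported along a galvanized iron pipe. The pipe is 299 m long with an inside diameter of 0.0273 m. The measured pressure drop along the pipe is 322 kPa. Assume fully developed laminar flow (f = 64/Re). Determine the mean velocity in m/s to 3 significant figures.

For laminar flow, f = 64/Re with Re = ρVD/μ, so Darcy-Weisbach reduces to ΔP = 32μLV/D². Solving for V: V = ΔP·D²/(32μL) = 3.22e+05·(0.0273)²/(32·0.0355·299) = 0.7065 m/s.
Check: Re = ρVD/μ = 921·0.7065·0.0273/0.0355 = 500.4 < 2300, so the laminar assumption holds.

V ≈ 0.707 m/s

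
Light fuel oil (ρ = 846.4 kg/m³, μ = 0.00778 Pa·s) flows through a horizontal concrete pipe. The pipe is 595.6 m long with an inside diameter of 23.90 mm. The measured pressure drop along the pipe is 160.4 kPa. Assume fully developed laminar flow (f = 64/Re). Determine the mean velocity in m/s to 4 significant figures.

For laminar flow, f = 64/Re with Re = ρVD/μ, so Darcy-Weisbach reduces to ΔP = 32μLV/D². Solving for V: V = ΔP·D²/(32μL) = 1.604e+05·(0.0239)²/(32·0.00778·595.6) = 0.6179 m/s.
Check: Re = ρVD/μ = 846.4·0.6179·0.0239/0.00778 = 1607 < 2300, so the laminar assumption holds.

V ≈ 0.6179 m/s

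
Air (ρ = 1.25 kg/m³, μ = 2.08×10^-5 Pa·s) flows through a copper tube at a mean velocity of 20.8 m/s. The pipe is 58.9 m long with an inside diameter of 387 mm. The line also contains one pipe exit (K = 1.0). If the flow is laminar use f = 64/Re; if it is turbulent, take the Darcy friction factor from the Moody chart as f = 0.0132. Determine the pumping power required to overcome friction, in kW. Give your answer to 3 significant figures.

P ≈ 1.99 kW

Reynolds number Re = ρVD/μ = 1.25 · 20.8 · 0.387 / 2.08e-05 = 4.838e+05.
Re > 4000 → turbulent; use the Moody-chart value f = 0.0132.
Total minor-loss coefficient ΣK = 1·1 = 1.
ΔP = [f·L/D + ΣK]·(ρV²/2) = [0.0132·58.9/0.387 + 1]·(1.25·20.8²/2) = [2.009 + 1]·270.4 = 813.6 Pa.
Q = V·A = 20.8·0.1176 = 2.447 m³/s.
Pumping power P = QΔP = 2.447·813.6 = 1991 W = 1.99 kW.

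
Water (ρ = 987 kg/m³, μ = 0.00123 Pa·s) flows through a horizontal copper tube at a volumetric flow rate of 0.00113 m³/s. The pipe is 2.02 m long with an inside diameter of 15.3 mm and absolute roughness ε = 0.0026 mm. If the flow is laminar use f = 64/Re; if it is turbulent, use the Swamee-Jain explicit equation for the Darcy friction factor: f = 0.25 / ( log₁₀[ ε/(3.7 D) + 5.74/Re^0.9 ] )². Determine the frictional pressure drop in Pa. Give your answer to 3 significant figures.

ΔP ≈ 48700 Pa

Cross-sectional area A = πD²/4 = π(0.0153)²/4 = 0.0001839 m²; mean velocity V = Q/A = 0.00113/0.0001839 = 6.146 m/s.
Reynolds number Re = ρVD/μ = 987 · 6.146 · 0.0153 / 0.00123 = 7.546e+04.
Re > 4000 → turbulent. Relative roughness ε/D = 2.6e-06/0.0153 = 0.00017. Swamee-Jain: f = 0.25/(log₁₀[0.00017/3.7 + 5.74/7.546e+04^0.9])² = 0.25/(log₁₀[4.59e-05 + 0.000234])² = 0.25/(-3.553)² = 0.0198.
Darcy-Weisbach: ΔP = f(L/D)(ρV²/2) = 0.0198·(2.02/0.0153)·(987·6.146²/2) = 0.0198·132·1.864e+04 = 4.874e+04 Pa.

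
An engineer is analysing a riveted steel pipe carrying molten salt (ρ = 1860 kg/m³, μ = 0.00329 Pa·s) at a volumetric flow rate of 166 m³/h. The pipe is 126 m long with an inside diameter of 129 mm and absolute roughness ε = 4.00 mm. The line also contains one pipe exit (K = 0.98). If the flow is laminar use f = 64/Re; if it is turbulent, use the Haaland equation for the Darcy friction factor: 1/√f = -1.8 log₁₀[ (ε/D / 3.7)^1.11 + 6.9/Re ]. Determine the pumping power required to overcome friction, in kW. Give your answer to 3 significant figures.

P ≈ 30.9 kW

Q = 166 m³/h = 166/3600 = 0.04611 m³/s.
Cross-sectional area A = πD²/4 = π(0.129)²/4 = 0.01307 m²; mean velocity V = Q/A = 0.04611/0.01307 = 3.528 m/s.
Reynolds number Re = ρVD/μ = 1860 · 3.528 · 0.129 / 0.00329 = 2.573e+05.
Re > 4000 → turbulent. Relative roughness ε/D = 0.004/0.129 = 0.031. Haaland: 1/√f = -1.8 log₁₀[(0.031/3.7)^1.11 + 6.9/2.573e+05] = -1.8 log₁₀[0.00495 + 2.68e-05] = 4.145, so f = 0.0582.
Total minor-loss coefficient ΣK = 1·0.98 = 0.98.
ΔP = [f·L/D + ΣK]·(ρV²/2) = [0.0582·126/0.129 + 0.98]·(1860·3.528²/2) = [56.85 + 0.98]·1.158e+04 = 6.694e+05 Pa.
Pumping power P = QΔP = 0.04611·6.694e+05 = 30870 W = 30.9 kW.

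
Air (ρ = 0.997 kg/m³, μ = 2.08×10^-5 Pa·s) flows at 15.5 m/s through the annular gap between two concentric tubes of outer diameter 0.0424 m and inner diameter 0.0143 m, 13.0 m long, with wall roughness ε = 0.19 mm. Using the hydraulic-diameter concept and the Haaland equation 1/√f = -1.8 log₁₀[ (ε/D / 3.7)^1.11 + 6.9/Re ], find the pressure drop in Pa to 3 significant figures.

Hydraulic diameter D_h = 4A/P = D_o - D_i = 0.0424 - 0.0143 = 0.0281 m.
Re = ρVD_h/μ = 0.997·15.5·0.0281/2.08e-05 = 2.088e+04.
ε/D_h = 0.00019/0.0281 = 0.00676; Haaland gives 1/√f = -1.8 log₁₀[0.000913+0.000331] = 5.229, so f = 0.03657.
ΔP = f(L/D_h)(ρV²/2) = 0.03657·13/0.0281·119.8 = 2026 Pa.

ΔP ≈ 2030 Pa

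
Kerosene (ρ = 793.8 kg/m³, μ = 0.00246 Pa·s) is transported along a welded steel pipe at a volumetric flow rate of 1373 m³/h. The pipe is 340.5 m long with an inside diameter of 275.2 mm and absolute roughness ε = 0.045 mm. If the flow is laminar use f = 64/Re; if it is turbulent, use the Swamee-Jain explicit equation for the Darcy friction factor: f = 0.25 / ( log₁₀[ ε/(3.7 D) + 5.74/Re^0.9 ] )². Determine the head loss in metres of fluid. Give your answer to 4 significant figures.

Q = 1373 m³/h = 1373/3600 = 0.3814 m³/s.
Cross-sectional area A = πD²/4 = π(0.2752)²/4 = 0.05948 m²; mean velocity V = Q/A = 0.3814/0.05948 = 6.412 m/s.
Reynolds number Re = ρVD/μ = 793.8 · 6.412 · 0.2752 / 0.00246 = 5.694e+05.
Re > 4000 → turbulent. Relative roughness ε/D = 4.5e-05/0.2752 = 0.000164. Swamee-Jain: f = 0.25/(log₁₀[0.000164/3.7 + 5.74/5.694e+05^0.9])² = 0.25/(log₁₀[4.42e-05 + 3.79e-05])² = 0.25/(-4.086)² = 0.01498.
Darcy-Weisbach: ΔP = f(L/D)(ρV²/2) = 0.01498·(340.5/0.2752)·(793.8·6.412²/2) = 0.01498·1237·1.632e+04 = 3.024e+05 Pa.
Head loss h_f = ΔP/(ρg) = 3.024e+05/(793.8·9.81) = 38.83 m.

h_f ≈ 38.83 m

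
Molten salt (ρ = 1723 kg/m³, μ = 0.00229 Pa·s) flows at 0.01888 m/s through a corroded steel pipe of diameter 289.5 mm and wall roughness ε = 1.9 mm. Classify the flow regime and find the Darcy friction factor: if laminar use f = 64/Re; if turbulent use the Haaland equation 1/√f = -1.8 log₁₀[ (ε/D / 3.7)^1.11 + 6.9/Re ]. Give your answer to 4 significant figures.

f ≈ 0.04596

Re = ρVD/μ = 1723·0.01888·0.2895/0.00229 = 4112.
Re > 4000 → turbulent. ε/D = 0.0019/0.2895 = 0.00656; Haaland: 1/√f = -1.8 log₁₀[0.000884 + 0.00168] = 4.665, so f = 0.04596.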